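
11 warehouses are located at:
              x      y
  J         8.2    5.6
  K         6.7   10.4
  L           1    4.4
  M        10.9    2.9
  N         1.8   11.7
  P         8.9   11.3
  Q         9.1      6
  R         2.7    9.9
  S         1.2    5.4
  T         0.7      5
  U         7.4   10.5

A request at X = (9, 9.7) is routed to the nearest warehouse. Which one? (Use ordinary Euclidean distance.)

Since √ is increasing, it suffices to compare squared distances:
|XJ|² = 0.64 + 16.81 = 17.45
|XK|² = 5.29 + 0.49 = 5.78
|XL|² = 64 + 28.09 = 92.09
|XM|² = 3.61 + 46.24 = 49.85
|XN|² = 51.84 + 4 = 55.84
|XP|² = 0.01 + 2.56 = 2.57
|XQ|² = 0.01 + 13.69 = 13.7
|XR|² = 39.69 + 0.04 = 39.73
|XS|² = 60.84 + 18.49 = 79.33
|XT|² = 68.89 + 22.09 = 90.98
|XU|² = 2.56 + 0.64 = 3.2
The smallest is to P, so X lies in the Voronoi region of P.

P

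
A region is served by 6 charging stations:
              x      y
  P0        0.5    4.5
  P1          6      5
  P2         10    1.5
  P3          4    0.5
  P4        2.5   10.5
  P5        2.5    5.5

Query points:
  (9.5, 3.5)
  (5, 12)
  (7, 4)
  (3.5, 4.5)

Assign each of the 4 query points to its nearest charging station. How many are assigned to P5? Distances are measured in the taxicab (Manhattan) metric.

(9.5, 3.5) — d to each: P0:10, P1:5, P2:2.5, P3:8.5, P4:14, P5:9 → nearest is P2
(5, 12) — d to each: P0:12, P1:8, P2:15.5, P3:12.5, P4:4, P5:9 → nearest is P4
(7, 4) — d to each: P0:7, P1:2, P2:5.5, P3:6.5, P4:11, P5:6 → nearest is P1
(3.5, 4.5) — d to each: P0:3, P1:3, P2:9.5, P3:4.5, P4:7, P5:2 → nearest is P5
1 of the 4 points has P5 as nearest.

1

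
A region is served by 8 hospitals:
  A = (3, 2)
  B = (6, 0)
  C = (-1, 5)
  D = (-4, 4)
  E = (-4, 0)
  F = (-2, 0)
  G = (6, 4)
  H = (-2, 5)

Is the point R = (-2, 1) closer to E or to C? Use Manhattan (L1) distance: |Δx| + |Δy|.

d(R,E) = |-2−(-4)| + |1−0| = 2 + 1 = 3
d(R,C) = |-2−(-1)| + |1−5| = 1 + 4 = 5
3 < 5, so E is closer.

E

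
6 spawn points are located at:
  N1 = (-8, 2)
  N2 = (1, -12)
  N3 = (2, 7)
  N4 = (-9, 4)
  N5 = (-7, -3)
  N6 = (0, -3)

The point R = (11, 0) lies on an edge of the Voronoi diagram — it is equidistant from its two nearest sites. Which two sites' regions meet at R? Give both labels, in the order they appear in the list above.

Squared distances from R to each site:
|RN1|² = (11−(-8))² + (0−2)² = 361 + 4 = 365
|RN2|² = (11−1)² + (0−(-12))² = 100 + 144 = 244
|RN3|² = (11−2)² + (0−7)² = 81 + 49 = 130
|RN4|² = (11−(-9))² + (0−4)² = 400 + 16 = 416
|RN5|² = (11−(-7))² + (0−(-3))² = 324 + 9 = 333
|RN6|² = (11−0)² + (0−(-3))² = 121 + 9 = 130
R is equidistant from N3 and N6 (both at squared distance 130), and every other site is strictly farther — so R lies on the N3–N6 Voronoi edge.

N3 and N6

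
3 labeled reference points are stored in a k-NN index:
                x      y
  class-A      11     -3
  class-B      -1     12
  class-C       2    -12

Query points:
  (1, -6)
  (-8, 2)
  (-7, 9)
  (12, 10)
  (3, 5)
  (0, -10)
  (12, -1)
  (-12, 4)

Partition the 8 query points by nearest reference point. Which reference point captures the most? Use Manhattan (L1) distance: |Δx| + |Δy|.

class-B

(1, -6) — d to each: class-A:13, class-B:20, class-C:7 → nearest is class-C
(-8, 2) — d to each: class-A:24, class-B:17, class-C:24 → nearest is class-B
(-7, 9) — d to each: class-A:30, class-B:9, class-C:30 → nearest is class-B
(12, 10) — d to each: class-A:14, class-B:15, class-C:32 → nearest is class-A
(3, 5) — d to each: class-A:16, class-B:11, class-C:18 → nearest is class-B
(0, -10) — d to each: class-A:18, class-B:23, class-C:4 → nearest is class-C
(12, -1) — d to each: class-A:3, class-B:26, class-C:21 → nearest is class-A
(-12, 4) — d to each: class-A:30, class-B:19, class-C:30 → nearest is class-B
Tally — class-A:2, class-B:4, class-C:2. class-B captures the most (4).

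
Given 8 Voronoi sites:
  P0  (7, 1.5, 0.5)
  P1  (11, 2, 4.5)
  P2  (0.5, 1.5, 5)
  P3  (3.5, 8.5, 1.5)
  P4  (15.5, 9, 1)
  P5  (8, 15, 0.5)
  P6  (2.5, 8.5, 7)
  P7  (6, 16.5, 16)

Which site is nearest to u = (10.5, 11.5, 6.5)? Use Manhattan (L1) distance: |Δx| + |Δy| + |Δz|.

P6

d(u,P0) = 3.5 + 10 + 6 = 19.5
d(u,P1) = 0.5 + 9.5 + 2 = 12
d(u,P2) = 10 + 10 + 1.5 = 21.5
d(u,P3) = 7 + 3 + 5 = 15
d(u,P4) = 5 + 2.5 + 5.5 = 13
d(u,P5) = 2.5 + 3.5 + 6 = 12
d(u,P6) = 8 + 3 + 0.5 = 11.5
d(u,P7) = 4.5 + 5 + 9.5 = 19
P6 is nearest.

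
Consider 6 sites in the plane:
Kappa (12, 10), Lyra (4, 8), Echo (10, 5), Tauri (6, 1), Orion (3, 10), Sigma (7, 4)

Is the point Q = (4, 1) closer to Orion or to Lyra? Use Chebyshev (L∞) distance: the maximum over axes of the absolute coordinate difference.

d(Q, Orion) = max(1, 9) = 9
d(Q, Lyra) = max(0, 7) = 7
9 > 7, so Lyra is closer.

Lyra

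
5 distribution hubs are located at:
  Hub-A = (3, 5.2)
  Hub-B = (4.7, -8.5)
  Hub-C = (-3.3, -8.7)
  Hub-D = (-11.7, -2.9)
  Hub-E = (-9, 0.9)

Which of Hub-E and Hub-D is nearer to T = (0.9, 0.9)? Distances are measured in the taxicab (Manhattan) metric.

Hub-E

d(T, Hub-E) = |0.9−(-9)| + |0.9−0.9| = 9.9 + 0 = 9.9
d(T, Hub-D) = |0.9−(-11.7)| + |0.9−(-2.9)| = 12.6 + 3.8 = 16.4
9.9 < 16.4, so Hub-E is closer.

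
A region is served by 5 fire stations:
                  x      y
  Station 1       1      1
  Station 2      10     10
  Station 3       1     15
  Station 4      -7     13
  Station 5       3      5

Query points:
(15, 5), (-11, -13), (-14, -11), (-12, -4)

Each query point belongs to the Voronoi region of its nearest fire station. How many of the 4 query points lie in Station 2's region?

1

(15, 5) — d² to each: Station 1:212, Station 2:50, Station 3:296, Station 4:548, Station 5:144 → nearest is Station 2
(-11, -13) — d² to each: Station 1:340, Station 2:970, Station 3:928, Station 4:692, Station 5:520 → nearest is Station 1
(-14, -11) — d² to each: Station 1:369, Station 2:1017, Station 3:901, Station 4:625, Station 5:545 → nearest is Station 1
(-12, -4) — d² to each: Station 1:194, Station 2:680, Station 3:530, Station 4:314, Station 5:306 → nearest is Station 1
1 of the 4 points has Station 2 as nearest.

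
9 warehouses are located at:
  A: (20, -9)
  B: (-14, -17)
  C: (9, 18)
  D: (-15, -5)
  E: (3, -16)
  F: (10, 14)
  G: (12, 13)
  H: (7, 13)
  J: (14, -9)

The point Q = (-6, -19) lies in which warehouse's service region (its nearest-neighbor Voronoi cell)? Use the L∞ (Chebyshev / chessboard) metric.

d(Q,A) = max(26, 10) = 26
d(Q,B) = max(8, 2) = 8
d(Q,C) = max(15, 37) = 37
d(Q,D) = max(9, 14) = 14
d(Q,E) = max(9, 3) = 9
d(Q,F) = max(16, 33) = 33
d(Q,G) = max(18, 32) = 32
d(Q,H) = max(13, 32) = 32
d(Q,J) = max(20, 10) = 20
Minimum is at B.

B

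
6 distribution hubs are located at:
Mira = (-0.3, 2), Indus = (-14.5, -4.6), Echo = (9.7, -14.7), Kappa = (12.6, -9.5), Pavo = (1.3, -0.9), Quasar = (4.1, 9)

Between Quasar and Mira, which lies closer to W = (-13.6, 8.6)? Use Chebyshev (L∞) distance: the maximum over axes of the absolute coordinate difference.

d(W, Quasar) = max(17.7, 0.4) = 17.7
d(W, Mira) = max(13.3, 6.6) = 13.3
17.7 > 13.3, so Mira is closer.

Mira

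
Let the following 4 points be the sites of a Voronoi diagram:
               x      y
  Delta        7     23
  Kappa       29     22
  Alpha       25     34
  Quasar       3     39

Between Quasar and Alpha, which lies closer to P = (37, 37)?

Compare squared distances:
d²(P, Quasar) = (37−3)² + (37−39)² = 1156 + 4 = 1160
d²(P, Alpha) = (37−25)² + (37−34)² = 144 + 9 = 153
1160 > 153, so Alpha is closer.

Alpha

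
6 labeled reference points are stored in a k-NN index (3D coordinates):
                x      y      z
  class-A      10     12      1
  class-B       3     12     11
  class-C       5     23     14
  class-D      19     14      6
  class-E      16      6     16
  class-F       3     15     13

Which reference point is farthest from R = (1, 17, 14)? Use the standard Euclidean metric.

class-D

Squared Euclidean distances:
d²(R, class-A) = (1−10)² + (17−12)² + (14−1)² = 81 + 25 + 169 = 275
d²(R, class-B) = (1−3)² + (17−12)² + (14−11)² = 4 + 25 + 9 = 38
d²(R, class-C) = (1−5)² + (17−23)² + (14−14)² = 16 + 36 + 0 = 52
d²(R, class-D) = (1−19)² + (17−14)² + (14−6)² = 324 + 9 + 64 = 397
d²(R, class-E) = (1−16)² + (17−6)² + (14−16)² = 225 + 121 + 4 = 350
d²(R, class-F) = (1−3)² + (17−15)² + (14−13)² = 4 + 4 + 1 = 9
The largest is to class-D.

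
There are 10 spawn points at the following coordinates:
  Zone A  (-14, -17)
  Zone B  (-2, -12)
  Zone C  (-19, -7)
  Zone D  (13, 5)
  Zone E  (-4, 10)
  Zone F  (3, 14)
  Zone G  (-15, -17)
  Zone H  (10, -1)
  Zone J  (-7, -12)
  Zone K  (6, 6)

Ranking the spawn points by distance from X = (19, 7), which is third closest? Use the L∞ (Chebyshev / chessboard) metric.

Zone K

d(X, Zone A) = max(33, 24) = 33
d(X, Zone B) = max(21, 19) = 21
d(X, Zone C) = max(38, 14) = 38
d(X, Zone D) = max(6, 2) = 6
d(X, Zone E) = max(23, 3) = 23
d(X, Zone F) = max(16, 7) = 16
d(X, Zone G) = max(34, 24) = 34
d(X, Zone H) = max(9, 8) = 9
d(X, Zone J) = max(26, 19) = 26
d(X, Zone K) = max(13, 1) = 13
Sorted ascending: Zone D, Zone H, Zone K, Zone F, … — the third-nearest is Zone K.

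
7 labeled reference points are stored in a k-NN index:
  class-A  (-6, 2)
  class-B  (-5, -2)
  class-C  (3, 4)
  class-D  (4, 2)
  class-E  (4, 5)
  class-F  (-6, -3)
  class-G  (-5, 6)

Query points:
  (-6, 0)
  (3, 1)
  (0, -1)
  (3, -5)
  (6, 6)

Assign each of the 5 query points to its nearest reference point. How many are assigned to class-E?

(-6, 0) — d² to each: class-A:4, class-B:5, class-C:97, class-D:104, class-E:125, class-F:9, class-G:37 → nearest is class-A
(3, 1) — d² to each: class-A:82, class-B:73, class-C:9, class-D:2, class-E:17, class-F:97, class-G:89 → nearest is class-D
(0, -1) — d² to each: class-A:45, class-B:26, class-C:34, class-D:25, class-E:52, class-F:40, class-G:74 → nearest is class-D
(3, -5) — d² to each: class-A:130, class-B:73, class-C:81, class-D:50, class-E:101, class-F:85, class-G:185 → nearest is class-D
(6, 6) — d² to each: class-A:160, class-B:185, class-C:13, class-D:20, class-E:5, class-F:225, class-G:121 → nearest is class-E
1 of the 5 points has class-E as nearest.

1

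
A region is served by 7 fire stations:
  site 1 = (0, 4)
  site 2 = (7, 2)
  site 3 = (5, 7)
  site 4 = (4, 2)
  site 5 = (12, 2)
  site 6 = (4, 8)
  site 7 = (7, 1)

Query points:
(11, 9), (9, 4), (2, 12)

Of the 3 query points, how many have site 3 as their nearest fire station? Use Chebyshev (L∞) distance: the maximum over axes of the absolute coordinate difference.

(11, 9) — d to each: site 1:11, site 2:7, site 3:6, site 4:7, site 5:7, site 6:7, site 7:8 → nearest is site 3
(9, 4) — d to each: site 1:9, site 2:2, site 3:4, site 4:5, site 5:3, site 6:5, site 7:3 → nearest is site 2
(2, 12) — d to each: site 1:8, site 2:10, site 3:5, site 4:10, site 5:10, site 6:4, site 7:11 → nearest is site 6
1 of the 3 points has site 3 as nearest.

1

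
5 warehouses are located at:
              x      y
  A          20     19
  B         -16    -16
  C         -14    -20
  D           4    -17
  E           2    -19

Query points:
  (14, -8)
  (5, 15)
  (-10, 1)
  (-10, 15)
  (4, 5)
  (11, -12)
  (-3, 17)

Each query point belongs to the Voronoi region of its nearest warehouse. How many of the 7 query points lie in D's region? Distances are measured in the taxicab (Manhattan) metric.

(14, -8) — d to each: A:33, B:38, C:40, D:19, E:23 → nearest is D
(5, 15) — d to each: A:19, B:52, C:54, D:33, E:37 → nearest is A
(-10, 1) — d to each: A:48, B:23, C:25, D:32, E:32 → nearest is B
(-10, 15) — d to each: A:34, B:37, C:39, D:46, E:46 → nearest is A
(4, 5) — d to each: A:30, B:41, C:43, D:22, E:26 → nearest is D
(11, -12) — d to each: A:40, B:31, C:33, D:12, E:16 → nearest is D
(-3, 17) — d to each: A:25, B:46, C:48, D:41, E:41 → nearest is A
3 of the 7 points have D as nearest.

3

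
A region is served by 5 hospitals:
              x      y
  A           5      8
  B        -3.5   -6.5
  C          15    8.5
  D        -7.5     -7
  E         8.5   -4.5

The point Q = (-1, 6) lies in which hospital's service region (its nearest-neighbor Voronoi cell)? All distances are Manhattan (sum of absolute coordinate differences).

A

d(Q,A) = |-1−5| + |6−8| = 6 + 2 = 8
d(Q,B) = |-1−(-3.5)| + |6−(-6.5)| = 2.5 + 12.5 = 15
d(Q,C) = |-1−15| + |6−8.5| = 16 + 2.5 = 18.5
d(Q,D) = |-1−(-7.5)| + |6−(-7)| = 6.5 + 13 = 19.5
d(Q,E) = |-1−8.5| + |6−(-4.5)| = 9.5 + 10.5 = 20
The smallest is to A, so Q lies in the Voronoi region of A.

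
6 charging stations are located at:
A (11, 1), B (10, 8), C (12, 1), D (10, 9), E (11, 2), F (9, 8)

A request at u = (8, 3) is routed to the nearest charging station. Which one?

E

Squared Euclidean distances:
|uA|² = (8−11)² + (3−1)² = 9 + 4 = 13
|uB|² = (8−10)² + (3−8)² = 4 + 25 = 29
|uC|² = (8−12)² + (3−1)² = 16 + 4 = 20
|uD|² = (8−10)² + (3−9)² = 4 + 36 = 40
|uE|² = (8−11)² + (3−2)² = 9 + 1 = 10
|uF|² = (8−9)² + (3−8)² = 1 + 25 = 26
E is nearest.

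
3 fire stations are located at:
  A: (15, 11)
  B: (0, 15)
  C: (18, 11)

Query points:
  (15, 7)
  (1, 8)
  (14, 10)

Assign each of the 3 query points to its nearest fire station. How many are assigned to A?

(15, 7) — d² to each: A:16, B:289, C:25 → nearest is A
(1, 8) — d² to each: A:205, B:50, C:298 → nearest is B
(14, 10) — d² to each: A:2, B:221, C:17 → nearest is A
2 of the 3 points have A as nearest.

2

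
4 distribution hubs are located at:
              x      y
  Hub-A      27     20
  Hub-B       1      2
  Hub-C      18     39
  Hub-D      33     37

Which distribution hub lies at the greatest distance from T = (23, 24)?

Compare squared distances (the ordering matches that of the actual distances):
d²(T, Hub-A) = 16 + 16 = 32
d²(T, Hub-B) = 484 + 484 = 968
d²(T, Hub-C) = 25 + 225 = 250
d²(T, Hub-D) = 100 + 169 = 269
The largest is to Hub-B.

Hub-B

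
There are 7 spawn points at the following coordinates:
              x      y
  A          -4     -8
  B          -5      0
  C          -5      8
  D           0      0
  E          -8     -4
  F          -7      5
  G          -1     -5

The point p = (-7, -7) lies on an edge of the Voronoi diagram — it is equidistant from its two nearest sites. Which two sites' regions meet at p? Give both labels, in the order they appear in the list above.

A and E

Squared distances from p to each site:
|pA|² = (-7−(-4))² + (-7−(-8))² = 9 + 1 = 10
|pB|² = (-7−(-5))² + (-7−0)² = 4 + 49 = 53
|pC|² = (-7−(-5))² + (-7−8)² = 4 + 225 = 229
|pD|² = (-7−0)² + (-7−0)² = 49 + 49 = 98
|pE|² = (-7−(-8))² + (-7−(-4))² = 1 + 9 = 10
|pF|² = (-7−(-7))² + (-7−5)² = 0 + 144 = 144
|pG|² = (-7−(-1))² + (-7−(-5))² = 36 + 4 = 40
p is equidistant from A and E (both at squared distance 10), and every other site is strictly farther — so p lies on the A–E Voronoi edge.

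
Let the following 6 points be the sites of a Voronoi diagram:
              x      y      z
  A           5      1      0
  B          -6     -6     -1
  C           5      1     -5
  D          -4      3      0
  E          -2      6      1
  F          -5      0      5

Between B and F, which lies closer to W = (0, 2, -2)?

Compare squared distances:
|WB|² = (0−(-6))² + (2−(-6))² + (-2−(-1))² = 36 + 64 + 1 = 101
|WF|² = (0−(-5))² + (2−0)² + (-2−5)² = 25 + 4 + 49 = 78
101 > 78, so F is closer.

F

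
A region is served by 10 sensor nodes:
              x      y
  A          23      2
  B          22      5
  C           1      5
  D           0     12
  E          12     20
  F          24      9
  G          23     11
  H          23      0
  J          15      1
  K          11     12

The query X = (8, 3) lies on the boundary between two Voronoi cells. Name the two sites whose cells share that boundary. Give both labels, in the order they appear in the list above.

C and J

Squared distances from X to each site:
|XA|² = (8−23)² + (3−2)² = 225 + 1 = 226
|XB|² = (8−22)² + (3−5)² = 196 + 4 = 200
|XC|² = (8−1)² + (3−5)² = 49 + 4 = 53
|XD|² = (8−0)² + (3−12)² = 64 + 81 = 145
|XE|² = (8−12)² + (3−20)² = 16 + 289 = 305
|XF|² = (8−24)² + (3−9)² = 256 + 36 = 292
|XG|² = (8−23)² + (3−11)² = 225 + 64 = 289
|XH|² = (8−23)² + (3−0)² = 225 + 9 = 234
|XJ|² = (8−15)² + (3−1)² = 49 + 4 = 53
|XK|² = (8−11)² + (3−12)² = 9 + 81 = 90
X is equidistant from C and J (both at squared distance 53), and every other site is strictly farther — so X lies on the C–J Voronoi edge.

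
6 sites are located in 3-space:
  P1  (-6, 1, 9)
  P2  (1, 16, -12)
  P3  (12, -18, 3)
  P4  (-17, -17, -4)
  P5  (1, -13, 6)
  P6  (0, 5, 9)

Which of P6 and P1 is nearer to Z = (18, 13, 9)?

P6

Compare squared distances:
|ZP6|² = (18−0)² + (13−5)² + (9−9)² = 324 + 64 + 0 = 388
|ZP1|² = (18−(-6))² + (13−1)² + (9−9)² = 576 + 144 + 0 = 720
388 < 720, so P6 is closer.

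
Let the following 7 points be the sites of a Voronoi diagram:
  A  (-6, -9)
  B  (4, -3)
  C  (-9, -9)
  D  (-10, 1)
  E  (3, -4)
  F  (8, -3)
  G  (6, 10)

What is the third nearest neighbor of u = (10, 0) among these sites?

E

Compare squared distances (the ordering matches that of the actual distances):
|uA|² = (10−(-6))² + (0−(-9))² = 256 + 81 = 337
|uB|² = (10−4)² + (0−(-3))² = 36 + 9 = 45
|uC|² = (10−(-9))² + (0−(-9))² = 361 + 81 = 442
|uD|² = (10−(-10))² + (0−1)² = 400 + 1 = 401
|uE|² = (10−3)² + (0−(-4))² = 49 + 16 = 65
|uF|² = (10−8)² + (0−(-3))² = 4 + 9 = 13
|uG|² = (10−6)² + (0−10)² = 16 + 100 = 116
Sorted ascending: F, B, E, G, … — the third-nearest is E.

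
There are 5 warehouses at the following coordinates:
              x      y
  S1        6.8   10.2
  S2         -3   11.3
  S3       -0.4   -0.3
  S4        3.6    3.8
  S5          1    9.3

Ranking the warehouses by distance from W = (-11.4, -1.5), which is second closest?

Squared Euclidean distances:
|WS1|² = (-11.4−6.8)² + (-1.5−10.2)² = 331.24 + 136.89 = 468.13
|WS2|² = (-11.4−(-3))² + (-1.5−11.3)² = 70.56 + 163.84 = 234.4
|WS3|² = (-11.4−(-0.4))² + (-1.5−(-0.3))² = 121 + 1.44 = 122.44
|WS4|² = (-11.4−3.6)² + (-1.5−3.8)² = 225 + 28.09 = 253.09
|WS5|² = (-11.4−1)² + (-1.5−9.3)² = 153.76 + 116.64 = 270.4
Sorted ascending: S3, S2, S4, … — the second-nearest is S2.

S2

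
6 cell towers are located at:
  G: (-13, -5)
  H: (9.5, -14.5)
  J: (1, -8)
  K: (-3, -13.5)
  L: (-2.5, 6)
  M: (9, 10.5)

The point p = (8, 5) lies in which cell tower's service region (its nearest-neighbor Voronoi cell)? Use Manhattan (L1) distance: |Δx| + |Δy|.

d(p,G) = |8−(-13)| + |5−(-5)| = 21 + 10 = 31
d(p,H) = |8−9.5| + |5−(-14.5)| = 1.5 + 19.5 = 21
d(p,J) = |8−1| + |5−(-8)| = 7 + 13 = 20
d(p,K) = |8−(-3)| + |5−(-13.5)| = 11 + 18.5 = 29.5
d(p,L) = |8−(-2.5)| + |5−6| = 10.5 + 1 = 11.5
d(p,M) = |8−9| + |5−10.5| = 1 + 5.5 = 6.5
M is nearest.

M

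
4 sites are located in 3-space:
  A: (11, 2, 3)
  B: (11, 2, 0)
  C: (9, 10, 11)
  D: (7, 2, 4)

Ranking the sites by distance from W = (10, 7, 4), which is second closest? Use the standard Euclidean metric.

D

Since √ is increasing, it suffices to compare squared distances:
|WA|² = (10−11)² + (7−2)² + (4−3)² = 1 + 25 + 1 = 27
|WB|² = (10−11)² + (7−2)² + (4−0)² = 1 + 25 + 16 = 42
|WC|² = (10−9)² + (7−10)² + (4−11)² = 1 + 9 + 49 = 59
|WD|² = (10−7)² + (7−2)² + (4−4)² = 9 + 25 + 0 = 34
Sorted ascending: A, D, B, … — the second-nearest is D.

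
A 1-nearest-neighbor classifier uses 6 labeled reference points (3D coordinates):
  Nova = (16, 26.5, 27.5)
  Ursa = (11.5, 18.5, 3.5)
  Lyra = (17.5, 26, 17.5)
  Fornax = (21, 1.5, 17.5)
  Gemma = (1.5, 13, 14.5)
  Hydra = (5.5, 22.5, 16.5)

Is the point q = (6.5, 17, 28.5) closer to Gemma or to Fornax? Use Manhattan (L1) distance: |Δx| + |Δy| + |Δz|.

d(q, Gemma) = |6.5−1.5| + |17−13| + |28.5−14.5| = 5 + 4 + 14 = 23
d(q, Fornax) = |6.5−21| + |17−1.5| + |28.5−17.5| = 14.5 + 15.5 + 11 = 41
23 < 41, so Gemma is closer.

Gemma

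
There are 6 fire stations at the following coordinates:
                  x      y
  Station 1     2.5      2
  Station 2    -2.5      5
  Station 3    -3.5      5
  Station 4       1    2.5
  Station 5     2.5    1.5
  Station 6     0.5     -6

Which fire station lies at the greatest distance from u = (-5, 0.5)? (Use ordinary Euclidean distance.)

Compare squared distances (the ordering matches that of the actual distances):
d²(u, Station 1) = 56.25 + 2.25 = 58.5
d²(u, Station 2) = 6.25 + 20.25 = 26.5
d²(u, Station 3) = 2.25 + 20.25 = 22.5
d²(u, Station 4) = 36 + 4 = 40
d²(u, Station 5) = 56.25 + 1 = 57.25
d²(u, Station 6) = 30.25 + 42.25 = 72.5
The largest is to Station 6.

Station 6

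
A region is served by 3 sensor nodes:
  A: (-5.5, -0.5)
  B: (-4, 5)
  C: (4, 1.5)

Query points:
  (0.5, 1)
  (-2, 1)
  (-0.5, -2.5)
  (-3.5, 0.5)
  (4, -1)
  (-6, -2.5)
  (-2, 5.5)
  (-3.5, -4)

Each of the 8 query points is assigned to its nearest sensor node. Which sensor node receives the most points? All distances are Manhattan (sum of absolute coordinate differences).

A

(0.5, 1) — d to each: A:7.5, B:8.5, C:4 → nearest is C
(-2, 1) — d to each: A:5, B:6, C:6.5 → nearest is A
(-0.5, -2.5) — d to each: A:7, B:11, C:8.5 → nearest is A
(-3.5, 0.5) — d to each: A:3, B:5, C:8.5 → nearest is A
(4, -1) — d to each: A:10, B:14, C:2.5 → nearest is C
(-6, -2.5) — d to each: A:2.5, B:9.5, C:14 → nearest is A
(-2, 5.5) — d to each: A:9.5, B:2.5, C:10 → nearest is B
(-3.5, -4) — d to each: A:5.5, B:9.5, C:13 → nearest is A
Tally — A:5, B:1, C:2. A captures the most (5).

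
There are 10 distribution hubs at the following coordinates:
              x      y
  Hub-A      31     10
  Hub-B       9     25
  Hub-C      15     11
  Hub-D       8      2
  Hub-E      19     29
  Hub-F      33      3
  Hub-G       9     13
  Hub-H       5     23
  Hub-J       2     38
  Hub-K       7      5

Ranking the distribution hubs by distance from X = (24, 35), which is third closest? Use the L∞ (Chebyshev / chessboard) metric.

Hub-H

d(X, Hub-A) = max(7, 25) = 25
d(X, Hub-B) = max(15, 10) = 15
d(X, Hub-C) = max(9, 24) = 24
d(X, Hub-D) = max(16, 33) = 33
d(X, Hub-E) = max(5, 6) = 6
d(X, Hub-F) = max(9, 32) = 32
d(X, Hub-G) = max(15, 22) = 22
d(X, Hub-H) = max(19, 12) = 19
d(X, Hub-J) = max(22, 3) = 22
d(X, Hub-K) = max(17, 30) = 30
Sorted ascending: Hub-E, Hub-B, Hub-H, Hub-G, … — the third-nearest is Hub-H.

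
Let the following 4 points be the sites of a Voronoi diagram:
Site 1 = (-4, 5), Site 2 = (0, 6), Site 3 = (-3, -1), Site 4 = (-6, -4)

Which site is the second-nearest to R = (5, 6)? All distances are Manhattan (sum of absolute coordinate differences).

Site 1

d(R, Site 1) = |5−(-4)| + |6−5| = 9 + 1 = 10
d(R, Site 2) = |5−0| + |6−6| = 5 + 0 = 5
d(R, Site 3) = |5−(-3)| + |6−(-1)| = 8 + 7 = 15
d(R, Site 4) = |5−(-6)| + |6−(-4)| = 11 + 10 = 21
Sorted ascending: Site 2, Site 1, Site 3, … — the second-nearest is Site 1.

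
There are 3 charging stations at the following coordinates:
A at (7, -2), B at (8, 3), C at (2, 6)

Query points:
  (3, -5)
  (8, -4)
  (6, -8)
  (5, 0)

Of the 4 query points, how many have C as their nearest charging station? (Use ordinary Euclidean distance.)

0

(3, -5) — d² to each: A:25, B:89, C:122 → nearest is A
(8, -4) — d² to each: A:5, B:49, C:136 → nearest is A
(6, -8) — d² to each: A:37, B:125, C:212 → nearest is A
(5, 0) — d² to each: A:8, B:18, C:45 → nearest is A
0 of the 4 points have C as nearest.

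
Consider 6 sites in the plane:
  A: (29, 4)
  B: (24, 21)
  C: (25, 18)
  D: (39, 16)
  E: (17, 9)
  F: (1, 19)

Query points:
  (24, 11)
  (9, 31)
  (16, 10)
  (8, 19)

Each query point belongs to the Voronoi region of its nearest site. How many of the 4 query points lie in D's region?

0

(24, 11) — d² to each: A:74, B:100, C:50, D:250, E:53, F:593 → nearest is C
(9, 31) — d² to each: A:1129, B:325, C:425, D:1125, E:548, F:208 → nearest is F
(16, 10) — d² to each: A:205, B:185, C:145, D:565, E:2, F:306 → nearest is E
(8, 19) — d² to each: A:666, B:260, C:290, D:970, E:181, F:49 → nearest is F
0 of the 4 points have D as nearest.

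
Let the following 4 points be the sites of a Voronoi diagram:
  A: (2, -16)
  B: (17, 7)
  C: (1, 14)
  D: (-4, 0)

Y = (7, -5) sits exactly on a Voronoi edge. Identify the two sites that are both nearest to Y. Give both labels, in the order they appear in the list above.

A and D

Squared distances from Y to each site:
|YA|² = (7−2)² + (-5−(-16))² = 25 + 121 = 146
|YB|² = (7−17)² + (-5−7)² = 100 + 144 = 244
|YC|² = (7−1)² + (-5−14)² = 36 + 361 = 397
|YD|² = (7−(-4))² + (-5−0)² = 121 + 25 = 146
Y is equidistant from A and D (both at squared distance 146), and every other site is strictly farther — so Y lies on the A–D Voronoi edge.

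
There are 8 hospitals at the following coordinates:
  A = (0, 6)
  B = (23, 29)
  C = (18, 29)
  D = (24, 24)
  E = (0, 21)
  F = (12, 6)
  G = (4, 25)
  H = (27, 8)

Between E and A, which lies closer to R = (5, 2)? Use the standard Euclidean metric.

Compare squared distances:
|RE|² = (5−0)² + (2−21)² = 25 + 361 = 386
|RA|² = (5−0)² + (2−6)² = 25 + 16 = 41
386 > 41, so A is closer.

A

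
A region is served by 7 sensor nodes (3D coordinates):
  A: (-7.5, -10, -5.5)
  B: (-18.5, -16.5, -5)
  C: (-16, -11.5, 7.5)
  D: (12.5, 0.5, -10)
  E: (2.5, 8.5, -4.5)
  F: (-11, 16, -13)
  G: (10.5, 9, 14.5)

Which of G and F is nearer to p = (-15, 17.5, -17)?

Compare squared distances:
|pG|² = (-15−10.5)² + (17.5−9)² + (-17−14.5)² = 650.25 + 72.25 + 992.25 = 1714.75
|pF|² = (-15−(-11))² + (17.5−16)² + (-17−(-13))² = 16 + 2.25 + 16 = 34.25
1714.75 > 34.25, so F is closer.

F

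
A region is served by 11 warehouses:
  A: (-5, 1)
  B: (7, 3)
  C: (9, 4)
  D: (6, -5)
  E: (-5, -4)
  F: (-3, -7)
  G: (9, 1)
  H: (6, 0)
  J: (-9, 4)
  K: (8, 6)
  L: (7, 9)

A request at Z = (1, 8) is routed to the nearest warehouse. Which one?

L

Compare squared distances (the ordering matches that of the actual distances):
|ZA|² = 36 + 49 = 85
|ZB|² = 36 + 25 = 61
|ZC|² = 64 + 16 = 80
|ZD|² = 25 + 169 = 194
|ZE|² = 36 + 144 = 180
|ZF|² = 16 + 225 = 241
|ZG|² = 64 + 49 = 113
|ZH|² = 25 + 64 = 89
|ZJ|² = 100 + 16 = 116
|ZK|² = 49 + 4 = 53
|ZL|² = 36 + 1 = 37
Minimum is at L.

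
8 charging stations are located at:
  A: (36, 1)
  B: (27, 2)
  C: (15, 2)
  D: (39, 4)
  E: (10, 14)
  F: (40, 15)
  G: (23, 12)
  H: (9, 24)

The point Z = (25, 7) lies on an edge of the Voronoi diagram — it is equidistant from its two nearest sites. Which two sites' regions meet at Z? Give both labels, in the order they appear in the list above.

B and G

Squared distances from Z to each site:
|ZA|² = 121 + 36 = 157
|ZB|² = 4 + 25 = 29
|ZC|² = 100 + 25 = 125
|ZD|² = 196 + 9 = 205
|ZE|² = 225 + 49 = 274
|ZF|² = 225 + 64 = 289
|ZG|² = 4 + 25 = 29
|ZH|² = 256 + 289 = 545
Z is equidistant from B and G (both at squared distance 29), and every other site is strictly farther — so Z lies on the B–G Voronoi edge.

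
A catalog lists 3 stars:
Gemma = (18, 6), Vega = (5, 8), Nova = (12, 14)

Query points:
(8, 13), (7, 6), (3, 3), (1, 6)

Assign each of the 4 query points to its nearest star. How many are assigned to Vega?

(8, 13) — d² to each: Gemma:149, Vega:34, Nova:17 → nearest is Nova
(7, 6) — d² to each: Gemma:121, Vega:8, Nova:89 → nearest is Vega
(3, 3) — d² to each: Gemma:234, Vega:29, Nova:202 → nearest is Vega
(1, 6) — d² to each: Gemma:289, Vega:20, Nova:185 → nearest is Vega
3 of the 4 points have Vega as nearest.

3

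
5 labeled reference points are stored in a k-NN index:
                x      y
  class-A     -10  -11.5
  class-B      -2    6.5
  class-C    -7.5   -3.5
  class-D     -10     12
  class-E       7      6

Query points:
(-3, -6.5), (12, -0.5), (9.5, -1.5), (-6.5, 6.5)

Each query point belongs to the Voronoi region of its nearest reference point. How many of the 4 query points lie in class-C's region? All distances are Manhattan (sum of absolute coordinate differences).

1

(-3, -6.5) — d to each: class-A:12, class-B:14, class-C:7.5, class-D:25.5, class-E:22.5 → nearest is class-C
(12, -0.5) — d to each: class-A:33, class-B:21, class-C:22.5, class-D:34.5, class-E:11.5 → nearest is class-E
(9.5, -1.5) — d to each: class-A:29.5, class-B:19.5, class-C:19, class-D:33, class-E:10 → nearest is class-E
(-6.5, 6.5) — d to each: class-A:21.5, class-B:4.5, class-C:11, class-D:9, class-E:14 → nearest is class-B
1 of the 4 points has class-C as nearest.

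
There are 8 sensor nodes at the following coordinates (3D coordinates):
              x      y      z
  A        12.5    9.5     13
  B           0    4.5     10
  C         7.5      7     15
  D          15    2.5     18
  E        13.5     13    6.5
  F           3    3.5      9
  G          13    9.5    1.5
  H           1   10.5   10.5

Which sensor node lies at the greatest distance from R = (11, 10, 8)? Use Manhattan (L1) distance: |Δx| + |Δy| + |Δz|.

d(R,A) = |11−12.5| + |10−9.5| + |8−13| = 1.5 + 0.5 + 5 = 7
d(R,B) = |11−0| + |10−4.5| + |8−10| = 11 + 5.5 + 2 = 18.5
d(R,C) = |11−7.5| + |10−7| + |8−15| = 3.5 + 3 + 7 = 13.5
d(R,D) = |11−15| + |10−2.5| + |8−18| = 4 + 7.5 + 10 = 21.5
d(R,E) = |11−13.5| + |10−13| + |8−6.5| = 2.5 + 3 + 1.5 = 7
d(R,F) = |11−3| + |10−3.5| + |8−9| = 8 + 6.5 + 1 = 15.5
d(R,G) = |11−13| + |10−9.5| + |8−1.5| = 2 + 0.5 + 6.5 = 9
d(R,H) = |11−1| + |10−10.5| + |8−10.5| = 10 + 0.5 + 2.5 = 13
The largest is to D.

D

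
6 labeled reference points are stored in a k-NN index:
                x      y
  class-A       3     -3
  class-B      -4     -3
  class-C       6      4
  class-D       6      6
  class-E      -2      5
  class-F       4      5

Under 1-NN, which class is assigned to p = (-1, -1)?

class-B

Squared Euclidean distances:
d²(p, class-A) = (-1−3)² + (-1−(-3))² = 16 + 4 = 20
d²(p, class-B) = (-1−(-4))² + (-1−(-3))² = 9 + 4 = 13
d²(p, class-C) = (-1−6)² + (-1−4)² = 49 + 25 = 74
d²(p, class-D) = (-1−6)² + (-1−6)² = 49 + 49 = 98
d²(p, class-E) = (-1−(-2))² + (-1−5)² = 1 + 36 = 37
d²(p, class-F) = (-1−4)² + (-1−5)² = 25 + 36 = 61
The smallest is to class-B, so p lies in the Voronoi region of class-B.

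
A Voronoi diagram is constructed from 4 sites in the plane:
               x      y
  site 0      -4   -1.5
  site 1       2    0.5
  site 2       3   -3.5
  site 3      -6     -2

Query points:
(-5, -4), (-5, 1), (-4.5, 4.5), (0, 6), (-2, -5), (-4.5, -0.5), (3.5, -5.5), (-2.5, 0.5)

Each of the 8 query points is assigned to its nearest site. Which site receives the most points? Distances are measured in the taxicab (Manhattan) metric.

(-5, -4) — d to each: site 0:3.5, site 1:11.5, site 2:8.5, site 3:3 → nearest is site 3
(-5, 1) — d to each: site 0:3.5, site 1:7.5, site 2:12.5, site 3:4 → nearest is site 0
(-4.5, 4.5) — d to each: site 0:6.5, site 1:10.5, site 2:15.5, site 3:8 → nearest is site 0
(0, 6) — d to each: site 0:11.5, site 1:7.5, site 2:12.5, site 3:14 → nearest is site 1
(-2, -5) — d to each: site 0:5.5, site 1:9.5, site 2:6.5, site 3:7 → nearest is site 0
(-4.5, -0.5) — d to each: site 0:1.5, site 1:7.5, site 2:10.5, site 3:3 → nearest is site 0
(3.5, -5.5) — d to each: site 0:11.5, site 1:7.5, site 2:2.5, site 3:13 → nearest is site 2
(-2.5, 0.5) — d to each: site 0:3.5, site 1:4.5, site 2:9.5, site 3:6 → nearest is site 0
Tally — site 0:5, site 1:1, site 2:1, site 3:1. site 0 captures the most (5).

site 0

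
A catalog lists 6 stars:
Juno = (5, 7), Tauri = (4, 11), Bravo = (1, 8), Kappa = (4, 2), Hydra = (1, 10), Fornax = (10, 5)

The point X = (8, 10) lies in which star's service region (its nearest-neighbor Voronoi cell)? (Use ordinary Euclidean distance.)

Tauri

Squared Euclidean distances:
d²(X, Juno) = (8−5)² + (10−7)² = 9 + 9 = 18
d²(X, Tauri) = (8−4)² + (10−11)² = 16 + 1 = 17
d²(X, Bravo) = (8−1)² + (10−8)² = 49 + 4 = 53
d²(X, Kappa) = (8−4)² + (10−2)² = 16 + 64 = 80
d²(X, Hydra) = (8−1)² + (10−10)² = 49 + 0 = 49
d²(X, Fornax) = (8−10)² + (10−5)² = 4 + 25 = 29
Tauri is nearest.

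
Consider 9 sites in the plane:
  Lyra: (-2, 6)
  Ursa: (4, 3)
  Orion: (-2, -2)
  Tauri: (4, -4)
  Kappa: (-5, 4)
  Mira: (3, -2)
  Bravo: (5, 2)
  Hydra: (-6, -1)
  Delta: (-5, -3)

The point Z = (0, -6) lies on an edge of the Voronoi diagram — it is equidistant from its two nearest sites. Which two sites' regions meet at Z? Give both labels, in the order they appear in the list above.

Orion and Tauri

Squared distances from Z to each site:
d²(Z, Lyra) = 4 + 144 = 148
d²(Z, Ursa) = 16 + 81 = 97
d²(Z, Orion) = 4 + 16 = 20
d²(Z, Tauri) = 16 + 4 = 20
d²(Z, Kappa) = 25 + 100 = 125
d²(Z, Mira) = 9 + 16 = 25
d²(Z, Bravo) = 25 + 64 = 89
d²(Z, Hydra) = 36 + 25 = 61
d²(Z, Delta) = 25 + 9 = 34
Z is equidistant from Orion and Tauri (both at squared distance 20), and every other site is strictly farther — so Z lies on the Orion–Tauri Voronoi edge.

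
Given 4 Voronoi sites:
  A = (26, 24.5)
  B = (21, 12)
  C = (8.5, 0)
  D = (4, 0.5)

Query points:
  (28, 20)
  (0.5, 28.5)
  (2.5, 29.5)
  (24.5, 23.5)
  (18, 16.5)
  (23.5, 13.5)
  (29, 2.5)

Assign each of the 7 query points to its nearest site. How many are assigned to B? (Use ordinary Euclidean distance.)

3

(28, 20) — d² to each: A:24.25, B:113, C:780.25, D:956.25 → nearest is A
(0.5, 28.5) — d² to each: A:666.25, B:692.5, C:876.25, D:796.25 → nearest is A
(2.5, 29.5) — d² to each: A:577.25, B:648.5, C:906.25, D:843.25 → nearest is A
(24.5, 23.5) — d² to each: A:3.25, B:144.5, C:808.25, D:949.25 → nearest is A
(18, 16.5) — d² to each: A:128, B:29.25, C:362.5, D:452 → nearest is B
(23.5, 13.5) — d² to each: A:127.25, B:8.5, C:407.25, D:549.25 → nearest is B
(29, 2.5) — d² to each: A:493, B:154.25, C:426.5, D:629 → nearest is B
3 of the 7 points have B as nearest.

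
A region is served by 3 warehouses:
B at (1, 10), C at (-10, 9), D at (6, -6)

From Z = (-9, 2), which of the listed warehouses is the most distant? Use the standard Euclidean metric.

D

Since √ is increasing, it suffices to compare squared distances:
|ZB|² = (-9−1)² + (2−10)² = 100 + 64 = 164
|ZC|² = (-9−(-10))² + (2−9)² = 1 + 49 = 50
|ZD|² = (-9−6)² + (2−(-6))² = 225 + 64 = 289
The largest is to D.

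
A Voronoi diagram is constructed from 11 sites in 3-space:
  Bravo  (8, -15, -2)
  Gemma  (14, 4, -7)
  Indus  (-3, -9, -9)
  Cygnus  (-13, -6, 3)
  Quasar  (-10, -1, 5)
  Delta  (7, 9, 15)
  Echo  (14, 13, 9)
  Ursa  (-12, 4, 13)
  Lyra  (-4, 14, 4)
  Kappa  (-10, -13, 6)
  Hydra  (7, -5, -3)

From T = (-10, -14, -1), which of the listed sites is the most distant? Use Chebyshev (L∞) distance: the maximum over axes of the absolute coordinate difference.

Lyra

d(T, Bravo) = max(18, 1, 1) = 18
d(T, Gemma) = max(24, 18, 6) = 24
d(T, Indus) = max(7, 5, 8) = 8
d(T, Cygnus) = max(3, 8, 4) = 8
d(T, Quasar) = max(0, 13, 6) = 13
d(T, Delta) = max(17, 23, 16) = 23
d(T, Echo) = max(24, 27, 10) = 27
d(T, Ursa) = max(2, 18, 14) = 18
d(T, Lyra) = max(6, 28, 5) = 28
d(T, Kappa) = max(0, 1, 7) = 7
d(T, Hydra) = max(17, 9, 2) = 17
The largest is to Lyra.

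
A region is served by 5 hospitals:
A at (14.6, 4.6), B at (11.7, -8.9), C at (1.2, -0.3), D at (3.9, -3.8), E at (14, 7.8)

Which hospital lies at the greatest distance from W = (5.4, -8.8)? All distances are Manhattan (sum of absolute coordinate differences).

d(W,A) = |5.4−14.6| + |-8.8−4.6| = 9.2 + 13.4 = 22.6
d(W,B) = |5.4−11.7| + |-8.8−(-8.9)| = 6.3 + 0.1 = 6.4
d(W,C) = |5.4−1.2| + |-8.8−(-0.3)| = 4.2 + 8.5 = 12.7
d(W,D) = |5.4−3.9| + |-8.8−(-3.8)| = 1.5 + 5 = 6.5
d(W,E) = |5.4−14| + |-8.8−7.8| = 8.6 + 16.6 = 25.2
The largest is to E.

E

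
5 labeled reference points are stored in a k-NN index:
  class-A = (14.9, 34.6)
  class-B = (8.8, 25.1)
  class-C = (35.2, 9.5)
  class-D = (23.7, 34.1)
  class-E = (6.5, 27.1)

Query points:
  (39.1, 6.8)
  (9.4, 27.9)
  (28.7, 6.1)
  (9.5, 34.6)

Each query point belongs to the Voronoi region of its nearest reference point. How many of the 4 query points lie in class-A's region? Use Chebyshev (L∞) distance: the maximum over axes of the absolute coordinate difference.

1

(39.1, 6.8) — d to each: class-A:27.8, class-B:30.3, class-C:3.9, class-D:27.3, class-E:32.6 → nearest is class-C
(9.4, 27.9) — d to each: class-A:6.7, class-B:2.8, class-C:25.8, class-D:14.3, class-E:2.9 → nearest is class-B
(28.7, 6.1) — d to each: class-A:28.5, class-B:19.9, class-C:6.5, class-D:28, class-E:22.2 → nearest is class-C
(9.5, 34.6) — d to each: class-A:5.4, class-B:9.5, class-C:25.7, class-D:14.2, class-E:7.5 → nearest is class-A
1 of the 4 points has class-A as nearest.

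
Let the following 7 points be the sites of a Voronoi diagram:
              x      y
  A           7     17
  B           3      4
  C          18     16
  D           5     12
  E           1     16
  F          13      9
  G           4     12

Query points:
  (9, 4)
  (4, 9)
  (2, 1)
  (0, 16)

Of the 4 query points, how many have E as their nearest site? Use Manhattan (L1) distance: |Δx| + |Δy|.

1

(9, 4) — d to each: A:15, B:6, C:21, D:12, E:20, F:9, G:13 → nearest is B
(4, 9) — d to each: A:11, B:6, C:21, D:4, E:10, F:9, G:3 → nearest is G
(2, 1) — d to each: A:21, B:4, C:31, D:14, E:16, F:19, G:13 → nearest is B
(0, 16) — d to each: A:8, B:15, C:18, D:9, E:1, F:20, G:8 → nearest is E
1 of the 4 points has E as nearest.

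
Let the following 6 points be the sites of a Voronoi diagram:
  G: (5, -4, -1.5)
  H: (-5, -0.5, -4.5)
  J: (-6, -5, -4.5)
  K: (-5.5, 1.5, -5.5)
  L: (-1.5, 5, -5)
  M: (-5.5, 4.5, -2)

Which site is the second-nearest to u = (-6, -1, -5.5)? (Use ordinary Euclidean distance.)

Compare squared distances (the ordering matches that of the actual distances):
|uG|² = (-6−5)² + (-1−(-4))² + (-5.5−(-1.5))² = 121 + 9 + 16 = 146
|uH|² = (-6−(-5))² + (-1−(-0.5))² + (-5.5−(-4.5))² = 1 + 0.25 + 1 = 2.25
|uJ|² = (-6−(-6))² + (-1−(-5))² + (-5.5−(-4.5))² = 0 + 16 + 1 = 17
|uK|² = (-6−(-5.5))² + (-1−1.5)² + (-5.5−(-5.5))² = 0.25 + 6.25 + 0 = 6.5
|uL|² = (-6−(-1.5))² + (-1−5)² + (-5.5−(-5))² = 20.25 + 36 + 0.25 = 56.5
|uM|² = (-6−(-5.5))² + (-1−4.5)² + (-5.5−(-2))² = 0.25 + 30.25 + 12.25 = 42.75
Sorted ascending: H, K, J, … — the second-nearest is K.

K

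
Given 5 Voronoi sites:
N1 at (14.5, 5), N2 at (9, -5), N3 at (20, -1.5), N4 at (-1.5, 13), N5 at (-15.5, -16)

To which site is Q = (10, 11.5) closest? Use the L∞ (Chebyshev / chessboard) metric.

N1

d(Q,N1) = max(4.5, 6.5) = 6.5
d(Q,N2) = max(1, 16.5) = 16.5
d(Q,N3) = max(10, 13) = 13
d(Q,N4) = max(11.5, 1.5) = 11.5
d(Q,N5) = max(25.5, 27.5) = 27.5
Minimum is at N1.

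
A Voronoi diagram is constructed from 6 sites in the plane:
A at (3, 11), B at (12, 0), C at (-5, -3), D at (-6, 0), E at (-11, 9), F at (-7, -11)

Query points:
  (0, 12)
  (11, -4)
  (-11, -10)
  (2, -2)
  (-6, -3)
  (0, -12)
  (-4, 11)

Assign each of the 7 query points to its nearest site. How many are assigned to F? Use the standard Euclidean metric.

(0, 12) — d² to each: A:10, B:288, C:250, D:180, E:130, F:578 → nearest is A
(11, -4) — d² to each: A:289, B:17, C:257, D:305, E:653, F:373 → nearest is B
(-11, -10) — d² to each: A:637, B:629, C:85, D:125, E:361, F:17 → nearest is F
(2, -2) — d² to each: A:170, B:104, C:50, D:68, E:290, F:162 → nearest is C
(-6, -3) — d² to each: A:277, B:333, C:1, D:9, E:169, F:65 → nearest is C
(0, -12) — d² to each: A:538, B:288, C:106, D:180, E:562, F:50 → nearest is F
(-4, 11) — d² to each: A:49, B:377, C:197, D:125, E:53, F:493 → nearest is A
2 of the 7 points have F as nearest.

2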